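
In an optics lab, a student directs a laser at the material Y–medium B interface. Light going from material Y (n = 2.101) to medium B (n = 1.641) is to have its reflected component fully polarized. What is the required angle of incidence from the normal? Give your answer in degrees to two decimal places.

θ_B ≈ 37.99°

Here n₂/n₁ = 1.641/2.101 = 0.7811, and Brewster's law gives tan θ_B = n₂/n₁.
θ_B = arctan(0.7811) = 37.99°.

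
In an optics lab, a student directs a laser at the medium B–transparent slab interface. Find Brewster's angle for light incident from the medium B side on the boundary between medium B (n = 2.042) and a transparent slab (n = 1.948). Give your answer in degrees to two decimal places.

The reflected p-component vanishes when tan θ_B = n₂/n₁.
tan θ_B = n₂/n₁ = 1.948/2.042 = 0.9540.
So θ_B = arctan 0.9540 = 43.65°.

θ_B ≈ 43.65°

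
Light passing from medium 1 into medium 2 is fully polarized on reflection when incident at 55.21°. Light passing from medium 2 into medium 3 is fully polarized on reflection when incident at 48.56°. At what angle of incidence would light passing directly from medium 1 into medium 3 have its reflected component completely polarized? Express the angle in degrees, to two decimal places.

θ_B ≈ 58.48°

Each Brewster angle gives a ratio: n₂/n₁ = tan 55.21° = 1.4393, n₃/n₂ = tan 48.56° = 1.1327.
Multiplying, n₃/n₁ = 1.4393 × 1.1327 = 1.6303, and θ_B(1→3) = arctan 1.6303 = 58.48°.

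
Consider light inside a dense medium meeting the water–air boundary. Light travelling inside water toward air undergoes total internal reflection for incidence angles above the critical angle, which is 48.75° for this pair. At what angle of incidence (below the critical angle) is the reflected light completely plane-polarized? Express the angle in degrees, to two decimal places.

n₂/n₁ = sin θ_c = sin 48.75° = 0.7518.
tan θ_B equals the same ratio, so θ_B = arctan(0.7518) = 36.94°.

θ_B ≈ 36.94°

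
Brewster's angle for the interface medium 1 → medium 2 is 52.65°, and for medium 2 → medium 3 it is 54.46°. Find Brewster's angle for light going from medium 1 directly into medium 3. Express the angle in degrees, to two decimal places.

Each Brewster angle gives a ratio: n₂/n₁ = tan 52.65° = 1.3103, n₃/n₂ = tan 54.46° = 1.3999.
Multiplying, n₃/n₁ = 1.3103 × 1.3999 = 1.8343, and θ_B(1→3) = arctan 1.8343 = 61.40°.

θ_B ≈ 61.40°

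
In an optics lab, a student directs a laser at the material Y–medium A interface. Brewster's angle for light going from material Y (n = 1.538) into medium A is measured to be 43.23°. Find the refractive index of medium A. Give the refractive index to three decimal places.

n ≈ 1.446

At Brewster's angle, tan θ_B = n₂/n₁ with n₁ on the incident side (material Y) and n₂ on the transmitted side (medium A).
n₂ = n₁ tan θ_B = 1.538 × tan 43.23° = 1.446.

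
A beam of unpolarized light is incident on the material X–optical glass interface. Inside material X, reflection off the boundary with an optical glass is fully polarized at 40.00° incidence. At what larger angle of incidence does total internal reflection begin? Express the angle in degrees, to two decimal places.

n₂/n₁ = tan 40.00° = 0.8391; the critical angle satisfies sin θ_c = n₂/n₁.
θ_c = arcsin(0.8391) = 57.05°.

θ_c ≈ 57.05°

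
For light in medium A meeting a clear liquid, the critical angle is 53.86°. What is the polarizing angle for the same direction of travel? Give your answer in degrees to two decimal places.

θ_B ≈ 38.92°

n₂/n₁ = sin θ_c = sin 53.86° = 0.8076.
tan θ_B equals the same ratio, so θ_B = arctan(0.8076) = 38.92°.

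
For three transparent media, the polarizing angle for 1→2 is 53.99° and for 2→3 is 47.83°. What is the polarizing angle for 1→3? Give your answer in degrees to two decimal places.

θ_B ≈ 56.64°

tan θ_B(1→2) = n₂/n₁ = tan 53.99° = 1.3759.
tan θ_B(2→3) = n₃/n₂ = tan 47.83° = 1.1040.
Multiplying, n₃/n₁ = 1.3759 × 1.1040 = 1.5190, and θ_B(1→3) = arctan 1.5190 = 56.64°.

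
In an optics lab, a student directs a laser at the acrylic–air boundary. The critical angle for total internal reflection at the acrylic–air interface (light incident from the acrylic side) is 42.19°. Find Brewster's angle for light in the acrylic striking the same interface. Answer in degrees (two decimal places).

n₂/n₁ = sin θ_c = sin 42.19° = 0.6716.
tan θ_B equals the same ratio, so θ_B = arctan(0.6716) = 33.88°.

θ_B ≈ 33.88°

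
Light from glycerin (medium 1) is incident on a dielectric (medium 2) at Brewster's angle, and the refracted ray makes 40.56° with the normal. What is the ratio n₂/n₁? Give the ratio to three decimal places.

n₂/n₁ ≈ 1.168

θ_B + θ_t = 90°, so θ_B = 90° − 40.56° = 49.44°.
Then n₂/n₁ = tan θ_B = tan 49.44° = 1.168.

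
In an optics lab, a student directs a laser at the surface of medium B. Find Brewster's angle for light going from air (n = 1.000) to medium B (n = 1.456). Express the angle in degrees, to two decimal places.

Brewster's condition: tan θ_B = n₂/n₁ = 1.456/1.000 = 1.4560.
θ_B = arctan(1.4560) = 55.52°.

θ_B ≈ 55.52°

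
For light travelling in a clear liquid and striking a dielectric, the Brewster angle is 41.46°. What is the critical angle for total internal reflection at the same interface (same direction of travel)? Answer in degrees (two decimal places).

θ_c ≈ 62.07°

tan θ_B = n₂/n₁ = tan 41.46° = 0.8835.
Total internal reflection: sin θ_c = n₂/n₁ = 0.8835.
θ_c = arcsin(0.8835) = 62.07°.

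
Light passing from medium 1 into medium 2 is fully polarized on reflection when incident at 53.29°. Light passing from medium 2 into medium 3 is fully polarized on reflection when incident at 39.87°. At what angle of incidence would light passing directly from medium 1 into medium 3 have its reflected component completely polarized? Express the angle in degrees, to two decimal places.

θ_B ≈ 48.24°

tan θ_B(1→2) = n₂/n₁ = tan 53.29° = 1.3411.
tan θ_B(2→3) = n₃/n₂ = tan 39.87° = 0.8352.
Multiplying, n₃/n₁ = 1.3411 × 0.8352 = 1.1202, and θ_B(1→3) = arctan 1.1202 = 48.24°.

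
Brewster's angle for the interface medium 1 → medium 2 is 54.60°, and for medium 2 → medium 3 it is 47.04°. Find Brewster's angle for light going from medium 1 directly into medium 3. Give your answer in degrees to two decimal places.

Each Brewster angle gives a ratio: n₂/n₁ = tan 54.60° = 1.4071, n₃/n₂ = tan 47.04° = 1.0739.
So n₃/n₁ = (n₂/n₁)(n₃/n₂) = 1.4071 × 1.0739 = 1.5111.
θ_B(1→3) = arctan(1.5111) = 56.50°.

θ_B ≈ 56.50°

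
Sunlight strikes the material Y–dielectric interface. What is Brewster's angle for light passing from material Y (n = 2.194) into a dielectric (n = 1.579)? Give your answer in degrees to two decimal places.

At Brewster's angle the reflected and refracted rays are perpendicular, which with Snell's law gives tan θ_B = n₂/n₁.
Here n₂/n₁ = 1.579/2.194 = 0.7197, and Brewster's law gives tan θ_B = n₂/n₁.
θ_B = arctan(0.7197) = 35.74°.

θ_B ≈ 35.74°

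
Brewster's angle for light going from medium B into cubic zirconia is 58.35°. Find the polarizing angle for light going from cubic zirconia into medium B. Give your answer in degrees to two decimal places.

θ_B' ≈ 31.65°

Reversing the direction swaps n₁ and n₂, so tan θ_B' = 1/tan θ_B and θ_B' = 90° − θ_B.
Hence θ_B' = 90° − 58.35° = 31.65°.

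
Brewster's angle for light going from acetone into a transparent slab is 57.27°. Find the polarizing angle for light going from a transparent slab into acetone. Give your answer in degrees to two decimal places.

θ_B' ≈ 32.73°

tan θ_B' = n₁/n₂ = 1/tan θ_B, so θ_B' = 90° − θ_B.
θ_B' = 90° − 57.27° = 32.73°.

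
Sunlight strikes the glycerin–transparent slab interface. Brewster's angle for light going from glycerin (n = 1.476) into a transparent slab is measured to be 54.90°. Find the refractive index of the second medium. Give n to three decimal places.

n ≈ 2.100

Full polarization of the reflected beam means tan θ_B = n₂/n₁, where n₁ is the incident medium (glycerin).
n₂ = n₁ tan θ_B = 1.476 × tan 54.90° = 2.100.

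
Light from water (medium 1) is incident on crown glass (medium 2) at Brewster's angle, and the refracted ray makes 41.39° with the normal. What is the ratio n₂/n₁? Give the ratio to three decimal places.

n₂/n₁ ≈ 1.135

At Brewster incidence θ_B = 90° − θ_t = 90° − 41.39° = 48.61°.
Then n₂/n₁ = tan θ_B = tan 48.61° = 1.135.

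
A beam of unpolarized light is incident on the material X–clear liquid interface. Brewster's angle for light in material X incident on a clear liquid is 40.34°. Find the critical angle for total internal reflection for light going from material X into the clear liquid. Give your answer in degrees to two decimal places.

n₂/n₁ = tan 40.34° = 0.8493; the critical angle satisfies sin θ_c = n₂/n₁.
θ_c = arcsin(0.8493) = 58.13°.

θ_c ≈ 58.13°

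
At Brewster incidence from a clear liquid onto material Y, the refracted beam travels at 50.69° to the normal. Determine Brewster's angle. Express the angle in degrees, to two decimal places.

θ_B ≈ 39.31°

Since the reflected and refracted rays are at right angles at the polarizing angle, θ_B + θ_t = 90°.
θ_B = 90° − 50.69° = 39.31°.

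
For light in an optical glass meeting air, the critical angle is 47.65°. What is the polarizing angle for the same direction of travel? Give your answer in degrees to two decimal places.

θ_B ≈ 36.47°

n₂/n₁ = sin θ_c = sin 47.65° = 0.7390.
tan θ_B equals the same ratio, so θ_B = arctan(0.7390) = 36.47°.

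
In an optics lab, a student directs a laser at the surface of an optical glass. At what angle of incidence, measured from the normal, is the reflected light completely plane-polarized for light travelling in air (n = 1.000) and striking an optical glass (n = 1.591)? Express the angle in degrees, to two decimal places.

Here n₂/n₁ = 1.591/1.000 = 1.5910, and Brewster's law gives tan θ_B = n₂/n₁. Taking the arctangent, θ_B = 57.85°.

θ_B ≈ 57.85°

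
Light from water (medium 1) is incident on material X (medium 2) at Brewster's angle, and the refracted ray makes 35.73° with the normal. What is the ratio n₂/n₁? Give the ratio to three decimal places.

At Brewster incidence θ_B = 90° − θ_t = 90° − 35.73° = 54.27°.
Then n₂/n₁ = tan θ_B = tan 54.27° = 1.390.

n₂/n₁ ≈ 1.390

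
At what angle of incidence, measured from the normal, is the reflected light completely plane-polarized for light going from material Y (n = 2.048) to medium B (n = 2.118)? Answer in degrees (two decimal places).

θ_B ≈ 45.96°

Brewster's condition: tan θ_B = n₂/n₁ = 2.118/2.048 = 1.0342.
θ_B = arctan(1.0342) = 45.96°.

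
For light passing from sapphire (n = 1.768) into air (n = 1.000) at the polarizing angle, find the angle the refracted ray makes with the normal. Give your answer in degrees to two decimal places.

θ_t ≈ 60.51°

tan θ_B = n₂/n₁ = 1.000/1.768 = 0.5656, so θ_B = 29.49°.
At Brewster's angle the reflected and refracted rays are perpendicular, so θ_t = 90° − θ_B = 90° − 29.49° = 60.51°.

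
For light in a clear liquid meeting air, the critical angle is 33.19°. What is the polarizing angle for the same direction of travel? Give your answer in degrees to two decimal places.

n₂/n₁ = sin θ_c = sin 33.19° = 0.5474.
tan θ_B equals the same ratio, so θ_B = arctan(0.5474) = 28.70°.

θ_B ≈ 28.70°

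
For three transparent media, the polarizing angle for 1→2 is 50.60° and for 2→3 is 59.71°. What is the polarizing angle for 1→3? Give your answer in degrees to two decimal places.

tan θ_B(1→2) = n₂/n₁ = tan 50.60° = 1.2174.
tan θ_B(2→3) = n₃/n₂ = tan 59.71° = 1.7120.
n₃/n₁ = 2.0842. Then tan θ_B(1→3) = n₃/n₁, so θ_B(1→3) = arctan(2.0842) = 64.37°.

θ_B ≈ 64.37°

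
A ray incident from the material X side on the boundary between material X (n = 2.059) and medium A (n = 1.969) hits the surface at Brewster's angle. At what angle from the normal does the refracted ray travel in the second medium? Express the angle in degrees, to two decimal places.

tan θ_B = n₂/n₁ = 1.969/2.059 = 0.9563, so θ_B = 43.72°.
Since θ_B + θ_t = 90° at Brewster incidence, θ_t = 90° − 43.72° = 46.28°.

θ_t ≈ 46.28°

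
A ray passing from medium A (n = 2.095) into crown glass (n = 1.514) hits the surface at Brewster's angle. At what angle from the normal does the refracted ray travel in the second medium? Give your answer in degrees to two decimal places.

θ_B = arctan(n₂/n₁) = arctan(1.514/2.095) = 35.85°.
At Brewster's angle the reflected and refracted rays are perpendicular, so θ_t = 90° − θ_B = 90° − 35.85° = 54.15°.

θ_t ≈ 54.15°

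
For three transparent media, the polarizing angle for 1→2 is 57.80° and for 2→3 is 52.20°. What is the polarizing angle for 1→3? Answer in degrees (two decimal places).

θ_B ≈ 63.97°

tan θ_B(1→2) = n₂/n₁ = tan 57.80° = 1.5880.
tan θ_B(2→3) = n₃/n₂ = tan 52.20° = 1.2892.
So n₃/n₁ = (n₂/n₁)(n₃/n₂) = 1.5880 × 1.2892 = 2.0472.
θ_B(1→3) = arctan(2.0472) = 63.97°.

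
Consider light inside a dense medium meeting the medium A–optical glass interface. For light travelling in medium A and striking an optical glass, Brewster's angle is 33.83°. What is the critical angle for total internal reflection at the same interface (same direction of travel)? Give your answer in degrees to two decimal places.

tan θ_B = n₂/n₁ = tan 33.83° = 0.6702.
Total internal reflection: sin θ_c = n₂/n₁ = 0.6702.
θ_c = arcsin(0.6702) = 42.08°.

θ_c ≈ 42.08°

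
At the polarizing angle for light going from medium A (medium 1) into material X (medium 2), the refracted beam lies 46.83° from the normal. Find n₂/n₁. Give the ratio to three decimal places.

n₂/n₁ ≈ 0.938

θ_B + θ_t = 90°, so θ_B = 90° − 46.83° = 43.17°.
tan θ_B = n₂/n₁, so n₂/n₁ = tan 43.17° = 0.938.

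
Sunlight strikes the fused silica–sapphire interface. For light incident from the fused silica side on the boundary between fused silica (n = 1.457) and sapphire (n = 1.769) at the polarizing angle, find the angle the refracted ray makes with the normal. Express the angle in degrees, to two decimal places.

θ_B = arctan(n₂/n₁) = arctan(1.769/1.457) = 50.52°.
The refracted ray is perpendicular to the reflected ray, so θ_t = 90° − θ_B = 39.48°.

θ_t ≈ 39.48°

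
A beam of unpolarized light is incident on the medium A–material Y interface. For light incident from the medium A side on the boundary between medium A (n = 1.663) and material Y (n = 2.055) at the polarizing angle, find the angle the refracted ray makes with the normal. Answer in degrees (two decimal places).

θ_t ≈ 38.98°

tan θ_B = n₂/n₁ = 2.055/1.663 = 1.2357, so θ_B = 51.02°.
At Brewster's angle the reflected and refracted rays are perpendicular, so θ_t = 90° − θ_B = 90° − 51.02° = 38.98°.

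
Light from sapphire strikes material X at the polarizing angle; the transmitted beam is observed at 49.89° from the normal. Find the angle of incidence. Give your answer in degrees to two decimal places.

θ_B ≈ 40.11°

At Brewster's angle the reflected and refracted rays are perpendicular, so θ_B + θ_t = 90°.
θ_B = 90° − 49.89° = 40.11°.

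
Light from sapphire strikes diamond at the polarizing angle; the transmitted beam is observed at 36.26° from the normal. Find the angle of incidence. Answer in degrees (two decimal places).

θ_B ≈ 53.74°

At Brewster's angle the reflected and refracted rays are perpendicular, so θ_B + θ_t = 90°.
So θ_B = 90° − θ_t = 90° − 36.26° = 53.74°.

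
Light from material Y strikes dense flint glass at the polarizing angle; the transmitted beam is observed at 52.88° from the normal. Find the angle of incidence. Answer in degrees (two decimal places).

θ_B ≈ 37.12°

Brewster's condition makes the reflected and refracted beams perpendicular: θ_B + θ_t = 90°.
So θ_B = 90° − θ_t = 90° − 52.88° = 37.12°.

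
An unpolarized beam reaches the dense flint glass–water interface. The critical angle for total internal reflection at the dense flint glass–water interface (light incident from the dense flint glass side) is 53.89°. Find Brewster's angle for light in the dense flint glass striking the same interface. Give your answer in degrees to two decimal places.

θ_B ≈ 38.93°

n₂/n₁ = sin θ_c = sin 53.89° = 0.8079.
tan θ_B equals the same ratio, so θ_B = arctan(0.8079) = 38.93°.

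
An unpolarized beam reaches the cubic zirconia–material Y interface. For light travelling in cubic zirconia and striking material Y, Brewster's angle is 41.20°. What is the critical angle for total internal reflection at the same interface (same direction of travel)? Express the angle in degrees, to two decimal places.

n₂/n₁ = tan 41.20° = 0.8754; the critical angle satisfies sin θ_c = n₂/n₁.
θ_c = arcsin(0.8754) = 61.10°.

θ_c ≈ 61.10°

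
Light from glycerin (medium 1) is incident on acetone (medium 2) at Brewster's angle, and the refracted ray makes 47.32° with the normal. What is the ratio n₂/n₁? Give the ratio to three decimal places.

n₂/n₁ ≈ 0.922

At Brewster incidence θ_B = 90° − θ_t = 90° − 47.32° = 42.68°.
tan θ_B = n₂/n₁, so n₂/n₁ = tan 42.68° = 0.922.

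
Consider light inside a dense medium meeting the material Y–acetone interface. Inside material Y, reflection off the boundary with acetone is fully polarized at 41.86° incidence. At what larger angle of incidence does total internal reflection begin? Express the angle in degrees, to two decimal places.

θ_c ≈ 63.64°

n₂/n₁ = tan 41.86° = 0.8960; the critical angle satisfies sin θ_c = n₂/n₁.
θ_c = arcsin(0.8960) = 63.64°.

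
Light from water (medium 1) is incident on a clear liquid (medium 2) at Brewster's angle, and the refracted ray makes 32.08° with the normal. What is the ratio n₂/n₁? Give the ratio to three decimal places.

At Brewster incidence θ_B = 90° − θ_t = 90° − 32.08° = 57.92°.
Then n₂/n₁ = tan θ_B = tan 57.92° = 1.595.

n₂/n₁ ≈ 1.595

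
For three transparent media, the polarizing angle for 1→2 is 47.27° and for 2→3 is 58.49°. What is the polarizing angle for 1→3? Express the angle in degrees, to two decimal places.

θ_B ≈ 60.48°

n₂/n₁ = tan 47.27° = 1.0826 and n₃/n₂ = tan 58.49° = 1.6312.
So n₃/n₁ = (n₂/n₁)(n₃/n₂) = 1.0826 × 1.6312 = 1.7659.
θ_B(1→3) = arctan(1.7659) = 60.48°.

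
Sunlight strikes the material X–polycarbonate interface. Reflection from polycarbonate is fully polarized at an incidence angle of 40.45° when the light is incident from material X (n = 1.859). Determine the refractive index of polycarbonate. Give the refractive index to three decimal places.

n ≈ 1.585

At Brewster's angle, tan θ_B = n₂/n₁ with n₁ on the incident side (material X) and n₂ on the transmitted side (polycarbonate).
n₂ = n₁ tan θ_B = 1.859 × tan 40.45° = 1.585.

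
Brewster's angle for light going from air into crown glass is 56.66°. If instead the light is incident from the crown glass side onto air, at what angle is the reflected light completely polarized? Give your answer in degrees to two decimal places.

θ_B' ≈ 33.34°

The two Brewster angles are complementary: θ_B' = 90° − θ_B = 90° − 56.66° = 33.34°.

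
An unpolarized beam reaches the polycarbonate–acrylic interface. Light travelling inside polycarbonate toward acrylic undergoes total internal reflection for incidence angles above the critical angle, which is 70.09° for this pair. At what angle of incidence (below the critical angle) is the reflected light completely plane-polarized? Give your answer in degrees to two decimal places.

sin θ_c = n₂/n₁, so n₂/n₁ = sin 70.09° = 0.9402.
Brewster: tan θ_B = n₂/n₁ = 0.9402.
θ_B = arctan(0.9402) = 43.24°.

θ_B ≈ 43.24°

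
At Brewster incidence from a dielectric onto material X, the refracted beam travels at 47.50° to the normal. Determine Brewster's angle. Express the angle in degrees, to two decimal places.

θ_B ≈ 42.50°

Brewster's condition makes the reflected and refracted beams perpendicular: θ_B + θ_t = 90°.
So θ_B = 90° − θ_t = 90° − 47.50° = 42.50°.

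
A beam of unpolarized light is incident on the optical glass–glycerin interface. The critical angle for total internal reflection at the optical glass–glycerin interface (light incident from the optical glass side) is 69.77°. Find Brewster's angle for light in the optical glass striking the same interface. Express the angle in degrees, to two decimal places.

At the critical angle sin θ_c = n₂/n₁, giving n₂/n₁ = sin 69.77° = 0.9383.
Then tan θ_B = n₂/n₁ = 0.9383, so θ_B = arctan 0.9383 = 43.18°.

θ_B ≈ 43.18°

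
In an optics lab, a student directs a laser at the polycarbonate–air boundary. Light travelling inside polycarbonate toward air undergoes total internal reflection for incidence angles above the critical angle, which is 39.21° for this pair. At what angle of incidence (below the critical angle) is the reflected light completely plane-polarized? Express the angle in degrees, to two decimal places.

θ_B ≈ 32.30°

sin θ_c = n₂/n₁, so n₂/n₁ = sin 39.21° = 0.6322.
Brewster: tan θ_B = n₂/n₁ = 0.6322.
θ_B = arctan(0.6322) = 32.30°.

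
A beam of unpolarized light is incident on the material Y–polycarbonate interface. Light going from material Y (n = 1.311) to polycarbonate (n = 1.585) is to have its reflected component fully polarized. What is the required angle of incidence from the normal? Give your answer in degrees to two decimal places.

θ_B ≈ 50.40°

tan θ_B = n₂/n₁ = 1.585/1.311 = 1.2090. Taking the arctangent, θ_B = 50.40°.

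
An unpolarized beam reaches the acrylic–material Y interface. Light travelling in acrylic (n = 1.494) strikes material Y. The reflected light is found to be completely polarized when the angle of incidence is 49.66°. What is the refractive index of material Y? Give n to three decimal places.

At Brewster's angle, tan θ_B = n₂/n₁ with n₁ on the incident side (acrylic) and n₂ on the transmitted side (material Y).
n₂ = n₁ tan θ_B = 1.494 × tan 49.66° = 1.759.

n ≈ 1.759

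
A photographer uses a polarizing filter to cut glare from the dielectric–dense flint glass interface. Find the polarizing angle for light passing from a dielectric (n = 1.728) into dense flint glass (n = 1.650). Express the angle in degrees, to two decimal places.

Brewster's condition: tan θ_B = n₂/n₁ = 1.650/1.728 = 0.9549. Taking the arctangent, θ_B = 43.68°.

θ_B ≈ 43.68°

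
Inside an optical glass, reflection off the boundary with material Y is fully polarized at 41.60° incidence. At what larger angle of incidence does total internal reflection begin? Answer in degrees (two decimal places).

θ_c ≈ 62.60°

From Brewster, n₂/n₁ = tan θ_B = tan 41.60° = 0.8878.
Then sin θ_c = n₂/n₁ = 0.8878, so θ_c = arcsin 0.8878 = 62.60°.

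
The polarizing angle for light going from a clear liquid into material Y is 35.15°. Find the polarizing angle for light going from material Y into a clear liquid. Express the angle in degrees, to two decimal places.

θ_B' ≈ 54.85°

tan θ_B' = n₁/n₂ = 1/tan θ_B, so θ_B' = 90° − θ_B.
θ_B' = 90° − 35.15° = 54.85°.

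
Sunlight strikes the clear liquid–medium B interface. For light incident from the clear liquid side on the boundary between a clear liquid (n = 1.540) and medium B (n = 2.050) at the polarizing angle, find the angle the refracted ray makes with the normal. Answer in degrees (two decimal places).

θ_t ≈ 36.91°

First find Brewster's angle: tan θ_B = 2.050/1.540 = 1.3312, giving θ_B = 53.09°.
At Brewster's angle the reflected and refracted rays are perpendicular, so θ_t = 90° − θ_B = 90° − 53.09° = 36.91°.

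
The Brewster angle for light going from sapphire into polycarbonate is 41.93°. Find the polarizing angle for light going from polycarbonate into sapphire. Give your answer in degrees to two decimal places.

θ_B' ≈ 48.07°

Reversing the direction swaps n₁ and n₂, so tan θ_B' = 1/tan θ_B and θ_B' = 90° − θ_B.
Hence θ_B' = 90° − 41.93° = 48.07°.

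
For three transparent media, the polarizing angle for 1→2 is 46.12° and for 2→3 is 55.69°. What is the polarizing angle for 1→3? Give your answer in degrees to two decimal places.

θ_B ≈ 56.73°

n₂/n₁ = tan 46.12° = 1.0399 and n₃/n₂ = tan 55.69° = 1.4654.
So n₃/n₁ = (n₂/n₁)(n₃/n₂) = 1.0399 × 1.4654 = 1.5238.
θ_B(1→3) = arctan(1.5238) = 56.73°.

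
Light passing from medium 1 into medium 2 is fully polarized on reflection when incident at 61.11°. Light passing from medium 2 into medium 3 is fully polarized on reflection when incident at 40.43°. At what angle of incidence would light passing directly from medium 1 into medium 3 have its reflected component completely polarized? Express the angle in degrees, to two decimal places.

θ_B ≈ 57.07°

tan θ_B(1→2) = n₂/n₁ = tan 61.11° = 1.8122.
tan θ_B(2→3) = n₃/n₂ = tan 40.43° = 0.8520.
So n₃/n₁ = (n₂/n₁)(n₃/n₂) = 1.8122 × 0.8520 = 1.5440.
θ_B(1→3) = arctan(1.5440) = 57.07°.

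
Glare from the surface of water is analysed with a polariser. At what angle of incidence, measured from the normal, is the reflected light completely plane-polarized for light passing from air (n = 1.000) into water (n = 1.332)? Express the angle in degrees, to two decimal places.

tan θ_B = n₂/n₁ = 1.332/1.000 = 1.3320.
So θ_B = arctan 1.3320 = 53.10°.

θ_B ≈ 53.10°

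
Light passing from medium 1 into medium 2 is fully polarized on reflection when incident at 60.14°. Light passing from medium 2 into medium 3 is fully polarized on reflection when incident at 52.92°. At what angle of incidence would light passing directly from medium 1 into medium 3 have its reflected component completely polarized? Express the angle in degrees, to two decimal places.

θ_B ≈ 66.55°

tan θ_B(1→2) = n₂/n₁ = tan 60.14° = 1.7419.
tan θ_B(2→3) = n₃/n₂ = tan 52.92° = 1.3232.
n₃/n₁ = 2.3048. Then tan θ_B(1→3) = n₃/n₁, so θ_B(1→3) = arctan(2.3048) = 66.55°.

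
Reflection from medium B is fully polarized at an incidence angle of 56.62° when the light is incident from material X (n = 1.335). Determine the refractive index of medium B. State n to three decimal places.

n ≈ 2.026

At Brewster's angle, tan θ_B = n₂/n₁ with n₁ on the incident side (material X) and n₂ on the transmitted side (medium B).
n₂ = n₁ tan θ_B = 1.335 × tan 56.62° = 2.026.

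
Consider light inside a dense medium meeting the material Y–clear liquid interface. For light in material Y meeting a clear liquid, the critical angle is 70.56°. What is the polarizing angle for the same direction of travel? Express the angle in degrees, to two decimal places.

θ_B ≈ 43.32°

sin θ_c = n₂/n₁, so n₂/n₁ = sin 70.56° = 0.9430.
Brewster: tan θ_B = n₂/n₁ = 0.9430.
θ_B = arctan(0.9430) = 43.32°.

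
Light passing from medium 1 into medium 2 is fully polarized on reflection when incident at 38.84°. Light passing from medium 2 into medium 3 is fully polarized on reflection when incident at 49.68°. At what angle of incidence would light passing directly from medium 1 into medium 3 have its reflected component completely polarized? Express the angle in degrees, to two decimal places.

θ_B ≈ 43.49°

Each Brewster angle gives a ratio: n₂/n₁ = tan 38.84° = 0.8052, n₃/n₂ = tan 49.68° = 1.1783.
n₃/n₁ = 0.9488. Then tan θ_B(1→3) = n₃/n₁, so θ_B(1→3) = arctan(0.9488) = 43.49°.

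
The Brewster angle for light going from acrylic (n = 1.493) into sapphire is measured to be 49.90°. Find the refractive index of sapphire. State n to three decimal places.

n ≈ 1.773

Brewster's law: tan θ_B = n₂/n₁ (light incident in acrylic, refracted into sapphire).
n₂ = n₁ tan θ_B = 1.493 × tan 49.90° = 1.773.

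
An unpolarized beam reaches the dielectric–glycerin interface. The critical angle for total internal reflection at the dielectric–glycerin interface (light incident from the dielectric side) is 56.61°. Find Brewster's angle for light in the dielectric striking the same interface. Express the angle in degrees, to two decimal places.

θ_B ≈ 39.86°

sin θ_c = n₂/n₁, so n₂/n₁ = sin 56.61° = 0.8349.
Brewster: tan θ_B = n₂/n₁ = 0.8349.
θ_B = arctan(0.8349) = 39.86°.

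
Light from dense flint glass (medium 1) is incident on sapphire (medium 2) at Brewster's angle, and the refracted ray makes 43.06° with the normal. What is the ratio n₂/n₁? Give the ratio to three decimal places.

n₂/n₁ ≈ 1.070

θ_B + θ_t = 90°, so θ_B = 90° − 43.06° = 46.94°.
tan θ_B = n₂/n₁, so n₂/n₁ = tan 46.94° = 1.070.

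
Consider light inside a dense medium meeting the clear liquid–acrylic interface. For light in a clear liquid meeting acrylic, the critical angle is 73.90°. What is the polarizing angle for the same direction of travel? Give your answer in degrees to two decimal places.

θ_B ≈ 43.85°

At the critical angle sin θ_c = n₂/n₁, giving n₂/n₁ = sin 73.90° = 0.9608.
Then tan θ_B = n₂/n₁ = 0.9608, so θ_B = arctan 0.9608 = 43.85°.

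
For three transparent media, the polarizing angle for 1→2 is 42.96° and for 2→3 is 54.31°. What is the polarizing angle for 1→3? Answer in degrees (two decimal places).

n₂/n₁ = tan 42.96° = 0.9312 and n₃/n₂ = tan 54.31° = 1.3922.
Multiplying, n₃/n₁ = 0.9312 × 1.3922 = 1.2964, and θ_B(1→3) = arctan 1.2964 = 52.35°.

θ_B ≈ 52.35°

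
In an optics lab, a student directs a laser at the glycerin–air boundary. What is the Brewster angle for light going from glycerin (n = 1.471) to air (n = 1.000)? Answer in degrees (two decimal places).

The reflected p-component vanishes when tan θ_B = n₂/n₁.
Brewster's condition: tan θ_B = n₂/n₁ = 1.000/1.471 = 0.6798.
So θ_B = arctan 0.6798 = 34.21°.

θ_B ≈ 34.21°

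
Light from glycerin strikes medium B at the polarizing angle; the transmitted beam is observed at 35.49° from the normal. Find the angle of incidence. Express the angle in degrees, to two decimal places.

θ_B ≈ 54.51°

Brewster's condition makes the reflected and refracted beams perpendicular: θ_B + θ_t = 90°.
θ_B = 90° − 35.49° = 54.51°.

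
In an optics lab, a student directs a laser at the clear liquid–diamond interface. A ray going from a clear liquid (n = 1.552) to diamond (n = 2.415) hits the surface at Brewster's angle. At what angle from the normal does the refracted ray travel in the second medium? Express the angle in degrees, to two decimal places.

First find Brewster's angle: tan θ_B = 2.415/1.552 = 1.5561, giving θ_B = 57.27°.
Since θ_B + θ_t = 90° at Brewster incidence, θ_t = 90° − 57.27° = 32.73°.

θ_t ≈ 32.73°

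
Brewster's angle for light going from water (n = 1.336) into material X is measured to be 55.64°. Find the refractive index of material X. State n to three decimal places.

n ≈ 1.954

Full polarization of the reflected beam means tan θ_B = n₂/n₁, where n₁ is the incident medium (water).
n₂ = n₁ tan θ_B = 1.336 × tan 55.64° = 1.954.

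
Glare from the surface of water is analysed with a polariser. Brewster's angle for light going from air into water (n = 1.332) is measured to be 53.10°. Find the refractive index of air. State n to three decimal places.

n ≈ 1.000

Full polarization of the reflected beam means tan θ_B = n₂/n₁, where n₁ is the incident medium (air).
n₁ = n₂ / tan θ_B = 1.332 / tan 53.10° = 1.000.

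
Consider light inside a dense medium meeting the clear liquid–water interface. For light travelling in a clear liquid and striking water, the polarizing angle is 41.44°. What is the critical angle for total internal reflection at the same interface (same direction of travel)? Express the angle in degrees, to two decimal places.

tan θ_B = n₂/n₁ = tan 41.44° = 0.8829.
Total internal reflection: sin θ_c = n₂/n₁ = 0.8829.
θ_c = arcsin(0.8829) = 61.99°.

θ_c ≈ 61.99°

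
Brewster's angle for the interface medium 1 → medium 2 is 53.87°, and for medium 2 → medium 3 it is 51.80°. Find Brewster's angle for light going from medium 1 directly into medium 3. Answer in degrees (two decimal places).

tan θ_B(1→2) = n₂/n₁ = tan 53.87° = 1.3698.
tan θ_B(2→3) = n₃/n₂ = tan 51.80° = 1.2708.
So n₃/n₁ = (n₂/n₁)(n₃/n₂) = 1.3698 × 1.2708 = 1.7407.
θ_B(1→3) = arctan(1.7407) = 60.12°.

θ_B ≈ 60.12°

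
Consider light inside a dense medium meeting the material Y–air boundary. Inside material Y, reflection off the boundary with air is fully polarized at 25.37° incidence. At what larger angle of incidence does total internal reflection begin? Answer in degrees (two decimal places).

n₂/n₁ = tan 25.37° = 0.4742; the critical angle satisfies sin θ_c = n₂/n₁.
θ_c = arcsin(0.4742) = 28.31°.

θ_c ≈ 28.31°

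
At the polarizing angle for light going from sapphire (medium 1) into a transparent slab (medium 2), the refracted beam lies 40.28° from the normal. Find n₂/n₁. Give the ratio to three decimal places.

θ_B + θ_t = 90°, so θ_B = 90° − 40.28° = 49.72°.
Then n₂/n₁ = tan θ_B = tan 49.72° = 1.180.

n₂/n₁ ≈ 1.180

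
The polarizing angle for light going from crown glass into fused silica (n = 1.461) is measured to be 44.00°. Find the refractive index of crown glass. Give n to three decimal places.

n ≈ 1.513

At the polarizing angle, tan θ_B = n₂/n₁ with n₁ on the incident side (crown glass) and n₂ on the transmitted side (fused silica).
n₁ = n₂ / tan θ_B = 1.461 / tan 44.00° = 1.513.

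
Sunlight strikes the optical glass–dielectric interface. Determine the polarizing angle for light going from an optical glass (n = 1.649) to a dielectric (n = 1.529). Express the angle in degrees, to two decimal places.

θ_B ≈ 42.84°

Here n₂/n₁ = 1.529/1.649 = 0.9272, and Brewster's law gives tan θ_B = n₂/n₁.
θ_B = arctan(0.9272) = 42.84°.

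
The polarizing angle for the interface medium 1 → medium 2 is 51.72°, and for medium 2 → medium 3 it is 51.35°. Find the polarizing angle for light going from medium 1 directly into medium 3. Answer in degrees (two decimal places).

θ_B ≈ 57.74°

Each Brewster angle gives a ratio: n₂/n₁ = tan 51.72° = 1.2671, n₃/n₂ = tan 51.35° = 1.2504.
So n₃/n₁ = (n₂/n₁)(n₃/n₂) = 1.2671 × 1.2504 = 1.5845.
θ_B(1→3) = arctan(1.5845) = 57.74°.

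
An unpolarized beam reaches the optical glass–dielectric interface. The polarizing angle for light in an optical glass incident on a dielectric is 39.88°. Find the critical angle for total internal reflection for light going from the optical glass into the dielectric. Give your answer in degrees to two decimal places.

n₂/n₁ = tan 39.88° = 0.8355; the critical angle satisfies sin θ_c = n₂/n₁.
θ_c = arcsin(0.8355) = 56.67°.

θ_c ≈ 56.67°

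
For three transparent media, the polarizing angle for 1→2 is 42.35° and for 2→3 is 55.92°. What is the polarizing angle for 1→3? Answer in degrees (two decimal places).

n₂/n₁ = tan 42.35° = 0.9115 and n₃/n₂ = tan 55.92° = 1.4781.
Multiplying, n₃/n₁ = 0.9115 × 1.4781 = 1.3473, and θ_B(1→3) = arctan 1.3473 = 53.42°.

θ_B ≈ 53.42°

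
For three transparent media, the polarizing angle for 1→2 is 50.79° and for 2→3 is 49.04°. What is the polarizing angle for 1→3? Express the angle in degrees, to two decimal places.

tan θ_B(1→2) = n₂/n₁ = tan 50.79° = 1.2257.
tan θ_B(2→3) = n₃/n₂ = tan 49.04° = 1.1520.
Multiplying, n₃/n₁ = 1.2257 × 1.1520 = 1.4120, and θ_B(1→3) = arctan 1.4120 = 54.69°.

θ_B ≈ 54.69°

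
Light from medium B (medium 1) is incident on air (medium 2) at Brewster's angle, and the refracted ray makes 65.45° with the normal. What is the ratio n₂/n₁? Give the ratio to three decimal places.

θ_B + θ_t = 90°, so θ_B = 90° − 65.45° = 24.55°.
Then n₂/n₁ = tan θ_B = tan 24.55° = 0.457.

n₂/n₁ ≈ 0.457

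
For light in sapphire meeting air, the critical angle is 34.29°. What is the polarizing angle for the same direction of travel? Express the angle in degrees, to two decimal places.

θ_B ≈ 29.40°

n₂/n₁ = sin θ_c = sin 34.29° = 0.5634.
tan θ_B equals the same ratio, so θ_B = arctan(0.5634) = 29.40°.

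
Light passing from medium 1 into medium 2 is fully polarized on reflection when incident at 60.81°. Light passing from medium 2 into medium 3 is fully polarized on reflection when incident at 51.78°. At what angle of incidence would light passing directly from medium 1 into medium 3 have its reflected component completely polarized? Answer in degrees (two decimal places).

θ_B ≈ 66.25°

Each Brewster angle gives a ratio: n₂/n₁ = tan 60.81° = 1.7900, n₃/n₂ = tan 51.78° = 1.2699.
n₃/n₁ = 2.2731. Then tan θ_B(1→3) = n₃/n₁, so θ_B(1→3) = arctan(2.2731) = 66.25°.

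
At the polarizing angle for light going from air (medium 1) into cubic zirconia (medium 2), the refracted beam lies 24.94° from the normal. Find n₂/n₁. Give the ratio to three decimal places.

n₂/n₁ ≈ 2.150

At Brewster incidence θ_B = 90° − θ_t = 90° − 24.94° = 65.06°.
Then n₂/n₁ = tan θ_B = tan 65.06° = 2.150.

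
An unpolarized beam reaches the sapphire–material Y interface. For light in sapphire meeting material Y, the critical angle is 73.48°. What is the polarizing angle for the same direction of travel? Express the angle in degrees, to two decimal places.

θ_B ≈ 43.79°

sin θ_c = n₂/n₁, so n₂/n₁ = sin 73.48° = 0.9587.
Brewster: tan θ_B = n₂/n₁ = 0.9587.
θ_B = arctan(0.9587) = 43.79°.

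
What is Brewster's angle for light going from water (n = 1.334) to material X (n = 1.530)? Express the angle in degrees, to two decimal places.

θ_B ≈ 48.91°

Here n₂/n₁ = 1.530/1.334 = 1.1469, and Brewster's law gives tan θ_B = n₂/n₁.
θ_B = arctan(1.1469) = 48.91°.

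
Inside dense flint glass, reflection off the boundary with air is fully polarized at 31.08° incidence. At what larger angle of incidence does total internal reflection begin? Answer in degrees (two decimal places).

θ_c ≈ 37.07°

tan θ_B = n₂/n₁ = tan 31.08° = 0.6028.
Total internal reflection: sin θ_c = n₂/n₁ = 0.6028.
θ_c = arcsin(0.6028) = 37.07°.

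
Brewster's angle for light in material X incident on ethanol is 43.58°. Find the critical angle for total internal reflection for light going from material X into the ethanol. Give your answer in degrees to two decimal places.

θ_c ≈ 72.11°

From Brewster, n₂/n₁ = tan θ_B = tan 43.58° = 0.9516.
Then sin θ_c = n₂/n₁ = 0.9516, so θ_c = arcsin 0.9516 = 72.11°.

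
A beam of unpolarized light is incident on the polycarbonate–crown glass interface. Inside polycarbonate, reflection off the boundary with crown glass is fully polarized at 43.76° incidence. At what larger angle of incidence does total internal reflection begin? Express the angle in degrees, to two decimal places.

From Brewster, n₂/n₁ = tan θ_B = tan 43.76° = 0.9576.
Then sin θ_c = n₂/n₁ = 0.9576, so θ_c = arcsin 0.9576 = 73.26°.

θ_c ≈ 73.26°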